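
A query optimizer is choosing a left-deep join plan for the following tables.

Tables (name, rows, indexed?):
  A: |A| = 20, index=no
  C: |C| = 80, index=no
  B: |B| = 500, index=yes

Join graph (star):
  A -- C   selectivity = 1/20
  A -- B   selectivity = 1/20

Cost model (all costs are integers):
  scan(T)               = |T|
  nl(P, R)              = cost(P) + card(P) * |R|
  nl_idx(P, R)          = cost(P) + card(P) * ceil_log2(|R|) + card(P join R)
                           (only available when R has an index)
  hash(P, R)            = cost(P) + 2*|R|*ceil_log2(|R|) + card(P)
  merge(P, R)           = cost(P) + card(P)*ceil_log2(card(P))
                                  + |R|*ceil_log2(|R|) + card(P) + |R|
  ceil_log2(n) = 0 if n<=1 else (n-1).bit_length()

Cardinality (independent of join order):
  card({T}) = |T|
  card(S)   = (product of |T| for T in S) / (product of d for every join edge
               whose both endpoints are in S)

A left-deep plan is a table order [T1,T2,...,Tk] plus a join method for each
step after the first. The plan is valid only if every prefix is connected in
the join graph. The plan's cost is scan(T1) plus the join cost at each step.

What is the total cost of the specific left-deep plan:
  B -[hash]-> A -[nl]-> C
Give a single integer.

41200

step 1: scan B: cost=500, card=500
step 2: join A via hash
    card(P join A) = 500*20/(20) = 500
    cost = 500 + 2*20*5 + 500 = 1200
step 3: join C via nl
    card(P join C) = 500*80/(20) = 2000
    cost = 1200 + 500*80 = 41200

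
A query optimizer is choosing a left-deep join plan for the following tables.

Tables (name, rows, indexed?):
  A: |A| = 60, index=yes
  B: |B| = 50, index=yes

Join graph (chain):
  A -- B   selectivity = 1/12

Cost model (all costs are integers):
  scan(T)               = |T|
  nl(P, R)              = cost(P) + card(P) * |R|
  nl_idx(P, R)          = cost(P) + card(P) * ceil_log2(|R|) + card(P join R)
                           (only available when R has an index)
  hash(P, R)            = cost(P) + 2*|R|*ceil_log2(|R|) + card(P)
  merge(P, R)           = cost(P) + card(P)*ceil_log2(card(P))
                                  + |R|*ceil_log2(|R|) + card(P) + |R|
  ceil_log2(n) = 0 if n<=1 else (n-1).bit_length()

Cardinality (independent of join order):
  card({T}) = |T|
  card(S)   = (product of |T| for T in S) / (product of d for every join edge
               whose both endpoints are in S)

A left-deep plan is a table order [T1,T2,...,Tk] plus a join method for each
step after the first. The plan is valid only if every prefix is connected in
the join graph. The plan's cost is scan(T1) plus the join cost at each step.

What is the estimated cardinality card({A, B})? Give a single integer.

Tables in S: A(60), B(50)
Edges inside S: A-B(d=12)
numerator = 60 * 50 = 3000
denominator = 12 = 12
card(S) = 3000 / 12 = 250

250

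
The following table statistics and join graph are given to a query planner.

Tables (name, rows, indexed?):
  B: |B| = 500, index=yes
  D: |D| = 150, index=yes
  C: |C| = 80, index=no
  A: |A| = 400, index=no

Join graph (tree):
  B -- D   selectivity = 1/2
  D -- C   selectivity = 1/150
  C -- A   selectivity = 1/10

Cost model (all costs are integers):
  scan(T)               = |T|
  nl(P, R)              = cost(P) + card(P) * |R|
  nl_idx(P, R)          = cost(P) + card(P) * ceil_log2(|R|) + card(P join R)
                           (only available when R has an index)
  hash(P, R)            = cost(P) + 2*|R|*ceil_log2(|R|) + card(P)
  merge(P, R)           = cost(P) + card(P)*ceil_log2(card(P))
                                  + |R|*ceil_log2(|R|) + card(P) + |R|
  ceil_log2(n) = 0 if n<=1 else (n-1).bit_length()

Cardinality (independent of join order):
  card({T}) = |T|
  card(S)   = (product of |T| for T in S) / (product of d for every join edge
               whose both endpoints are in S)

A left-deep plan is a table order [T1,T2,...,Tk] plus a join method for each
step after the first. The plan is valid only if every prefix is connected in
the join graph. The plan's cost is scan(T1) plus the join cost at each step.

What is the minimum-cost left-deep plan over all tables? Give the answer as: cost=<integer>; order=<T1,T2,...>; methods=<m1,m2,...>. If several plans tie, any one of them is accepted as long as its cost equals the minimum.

cost=17640; order=C,D,A,B; methods=nl_idx,merge,hash

Selinger DP (subsets sized 1..n):
  {B}: scan cost=500, card=500
  {D}: scan cost=150, card=150
  {C}: scan cost=80, card=80
  {A}: scan cost=400, card=400
  {BD}: card=37500; try (D,hash)→3400, (B,merge)→6500, (D,merge)→6850, (B,hash)→9300, (B,nl_idx)→39000, (D,nl_idx)→42000 …(+2); best=3400 via (D,hash)
  {CD}: card=80; try (D,nl_idx)→800, (C,hash)→1420, (D,merge)→2070, (C,merge)→2140, (D,hash)→2560, (D,nl)→12080 …(+1); best=800 via (D,nl_idx)
  {AC}: card=3200; try (C,hash)→1920, (A,merge)→4720, (C,merge)→5040, (A,hash)→7360, (A,nl)→32080, (C,nl)→32400; best=1920 via (C,hash)
  {BCD}: card=20000; try (B,merge)→6440, (B,hash)→9880, (B,nl_idx)→21520, (B,nl)→40800, (C,hash)→42020, (C,merge)→641540 …(+1); best=6440 via (B,merge)
  {ACD}: card=3200; try (A,merge)→5440, (D,hash)→7520, (A,hash)→8080, (D,nl_idx)→30720, (A,nl)→32800, (D,merge)→44870 …(+1); best=5440 via (A,merge)
  {ABCD}: card=800000; try (B,hash)→17640, (A,hash)→33640, (B,merge)→52040, (A,merge)→330440, (B,nl_idx)→834240, (B,nl)→1605440 …(+1); best=17640 via (B,hash)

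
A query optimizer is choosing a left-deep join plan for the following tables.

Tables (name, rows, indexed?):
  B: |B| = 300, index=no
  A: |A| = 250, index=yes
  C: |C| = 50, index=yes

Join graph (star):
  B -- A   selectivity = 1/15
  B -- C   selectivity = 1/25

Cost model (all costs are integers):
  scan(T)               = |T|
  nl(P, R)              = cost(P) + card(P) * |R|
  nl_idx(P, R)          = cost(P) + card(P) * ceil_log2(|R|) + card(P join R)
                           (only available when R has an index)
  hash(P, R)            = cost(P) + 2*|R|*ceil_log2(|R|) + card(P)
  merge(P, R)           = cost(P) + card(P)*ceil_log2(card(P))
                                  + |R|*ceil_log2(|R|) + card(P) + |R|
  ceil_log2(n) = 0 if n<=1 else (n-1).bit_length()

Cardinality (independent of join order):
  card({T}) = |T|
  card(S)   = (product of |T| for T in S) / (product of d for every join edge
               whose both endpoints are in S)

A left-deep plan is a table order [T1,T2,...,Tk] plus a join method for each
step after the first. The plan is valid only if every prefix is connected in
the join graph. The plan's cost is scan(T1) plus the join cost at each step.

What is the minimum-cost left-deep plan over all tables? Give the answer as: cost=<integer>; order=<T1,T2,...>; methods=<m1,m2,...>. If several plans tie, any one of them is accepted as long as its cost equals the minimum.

Selinger DP (subsets sized 1..n):
  {B}: scan cost=300, card=300
  {A}: scan cost=250, card=250
  {C}: scan cost=50, card=50
  {AB}: card=5000; try (A,hash)→4600, (B,merge)→5500, (A,merge)→5550, (B,hash)→5900, (A,nl_idx)→7700, (B,nl)→75250 …(+1); best=4600 via (A,hash)
  {BC}: card=600; try (C,hash)→1200, (C,nl_idx)→2700, (B,merge)→3400, (C,merge)→3650, (B,hash)→5500, (B,nl)→15050 …(+1); best=1200 via (C,hash)
  {ABC}: card=10000; try (A,hash)→5800, (A,merge)→10050, (C,hash)→10200, (A,nl_idx)→16000, (C,nl_idx)→44600, (C,merge)→74950 …(+2); best=5800 via (A,hash)

cost=5800; order=B,C,A; methods=hash,hash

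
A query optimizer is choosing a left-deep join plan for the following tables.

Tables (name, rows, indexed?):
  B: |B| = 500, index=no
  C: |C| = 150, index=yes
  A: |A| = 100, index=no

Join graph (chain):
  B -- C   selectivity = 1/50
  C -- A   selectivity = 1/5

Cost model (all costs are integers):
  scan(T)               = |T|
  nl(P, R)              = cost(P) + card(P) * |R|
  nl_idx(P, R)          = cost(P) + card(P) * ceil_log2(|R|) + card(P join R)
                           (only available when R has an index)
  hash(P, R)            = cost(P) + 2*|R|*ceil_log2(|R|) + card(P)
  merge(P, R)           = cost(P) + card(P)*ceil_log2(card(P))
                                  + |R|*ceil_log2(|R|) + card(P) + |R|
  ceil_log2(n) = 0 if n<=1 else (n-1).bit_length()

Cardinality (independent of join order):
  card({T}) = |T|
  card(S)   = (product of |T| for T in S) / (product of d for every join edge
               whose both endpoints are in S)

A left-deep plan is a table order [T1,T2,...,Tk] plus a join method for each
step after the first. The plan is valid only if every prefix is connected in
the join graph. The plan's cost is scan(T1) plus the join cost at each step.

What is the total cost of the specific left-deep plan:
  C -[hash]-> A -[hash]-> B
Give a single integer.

13700

step 1: scan C: cost=150, card=150
step 2: join A via hash
    card(P join A) = 150*100/(5) = 3000
    cost = 150 + 2*100*7 + 150 = 1700
step 3: join B via hash
    card(P join B) = 3000*500/(50) = 30000
    cost = 1700 + 2*500*9 + 3000 = 13700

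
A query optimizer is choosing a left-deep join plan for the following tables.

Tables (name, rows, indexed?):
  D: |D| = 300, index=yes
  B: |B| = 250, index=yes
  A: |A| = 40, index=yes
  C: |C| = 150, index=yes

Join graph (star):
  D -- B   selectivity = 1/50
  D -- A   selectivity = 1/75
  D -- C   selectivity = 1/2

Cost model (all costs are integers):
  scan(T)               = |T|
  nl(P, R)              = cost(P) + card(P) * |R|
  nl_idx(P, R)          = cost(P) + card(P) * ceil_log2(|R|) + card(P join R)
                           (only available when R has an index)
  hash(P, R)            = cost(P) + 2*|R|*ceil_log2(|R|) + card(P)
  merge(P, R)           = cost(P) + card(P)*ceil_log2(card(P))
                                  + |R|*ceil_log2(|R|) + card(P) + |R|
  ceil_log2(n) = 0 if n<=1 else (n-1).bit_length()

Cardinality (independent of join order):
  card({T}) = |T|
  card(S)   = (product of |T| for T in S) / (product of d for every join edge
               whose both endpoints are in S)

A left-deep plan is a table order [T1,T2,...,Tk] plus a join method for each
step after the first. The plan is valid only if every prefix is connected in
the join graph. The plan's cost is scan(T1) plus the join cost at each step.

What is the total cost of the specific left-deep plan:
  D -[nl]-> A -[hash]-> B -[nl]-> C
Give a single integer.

step 1: scan D: cost=300, card=300
step 2: join A via nl
    card(P join A) = 300*40/(75) = 160
    cost = 300 + 300*40 = 12300
step 3: join B via hash
    card(P join B) = 160*250/(50) = 800
    cost = 12300 + 2*250*8 + 160 = 16460
step 4: join C via nl
    card(P join C) = 800*150/(2) = 60000
    cost = 16460 + 800*150 = 136460

136460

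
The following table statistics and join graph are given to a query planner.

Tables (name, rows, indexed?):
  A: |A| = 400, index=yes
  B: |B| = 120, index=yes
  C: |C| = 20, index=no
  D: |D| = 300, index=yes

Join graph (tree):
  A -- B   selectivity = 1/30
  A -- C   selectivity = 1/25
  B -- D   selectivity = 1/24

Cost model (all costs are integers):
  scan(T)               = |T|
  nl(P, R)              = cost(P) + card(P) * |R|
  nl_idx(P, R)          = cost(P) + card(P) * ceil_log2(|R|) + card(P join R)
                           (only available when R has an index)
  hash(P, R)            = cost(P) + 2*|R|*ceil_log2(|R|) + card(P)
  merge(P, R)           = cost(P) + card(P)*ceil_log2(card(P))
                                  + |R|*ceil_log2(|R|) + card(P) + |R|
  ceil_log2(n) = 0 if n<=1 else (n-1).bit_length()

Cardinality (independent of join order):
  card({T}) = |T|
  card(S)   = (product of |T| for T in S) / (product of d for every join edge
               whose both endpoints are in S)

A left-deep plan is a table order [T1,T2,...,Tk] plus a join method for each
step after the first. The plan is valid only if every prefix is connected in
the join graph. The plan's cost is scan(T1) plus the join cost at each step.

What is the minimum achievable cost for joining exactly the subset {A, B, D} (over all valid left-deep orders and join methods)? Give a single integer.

Selinger DP over subsets of {A,B,D}:
  {A}: scan cost=400, card=400
  {B}: scan cost=120, card=120
  {D}: scan cost=300, card=300
  {AB}: card=1600; try (B,hash)→2480, (A,nl_idx)→2800, (B,nl_idx)→4800, (A,merge)→5080, (B,merge)→5360, (A,hash)→7440 …(+2); best=2480 via (B,hash)
  {BD}: card=1500; try (B,hash)→2280, (D,nl_idx)→2700, (B,nl_idx)→3900, (D,merge)→4080, (B,merge)→4260, (D,hash)→5640 …(+2); best=2280 via (B,hash)
  {ABD}: card=20000; try (D,hash)→9480, (A,hash)→10980, (A,merge)→24280, (D,merge)→24680, (A,nl_idx)→35780, (D,nl_idx)→36880 …(+2); best=9480 via (D,hash)

9480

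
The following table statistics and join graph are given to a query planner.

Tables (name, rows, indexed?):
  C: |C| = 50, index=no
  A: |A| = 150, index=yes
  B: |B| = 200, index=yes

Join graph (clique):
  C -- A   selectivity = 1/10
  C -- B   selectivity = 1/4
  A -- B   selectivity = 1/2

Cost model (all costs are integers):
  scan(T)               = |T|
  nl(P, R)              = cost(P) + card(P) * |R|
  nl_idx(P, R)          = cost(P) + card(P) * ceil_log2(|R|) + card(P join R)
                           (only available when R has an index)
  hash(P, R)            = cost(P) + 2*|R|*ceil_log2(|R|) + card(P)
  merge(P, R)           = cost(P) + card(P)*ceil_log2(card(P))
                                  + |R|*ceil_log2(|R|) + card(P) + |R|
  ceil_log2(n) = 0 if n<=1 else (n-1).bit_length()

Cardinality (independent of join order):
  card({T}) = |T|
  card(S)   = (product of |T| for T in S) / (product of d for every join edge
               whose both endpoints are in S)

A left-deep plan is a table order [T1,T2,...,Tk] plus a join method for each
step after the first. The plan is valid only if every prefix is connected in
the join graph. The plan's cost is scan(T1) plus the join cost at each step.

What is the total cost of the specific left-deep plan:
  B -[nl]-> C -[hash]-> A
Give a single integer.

15100

step 1: scan B: cost=200, card=200
step 2: join C via nl
    card(P join C) = 200*50/(4) = 2500
    cost = 200 + 200*50 = 10200
step 3: join A via hash
    card(P join A) = 2500*150/(10*2) = 18750
    cost = 10200 + 2*150*8 + 2500 = 15100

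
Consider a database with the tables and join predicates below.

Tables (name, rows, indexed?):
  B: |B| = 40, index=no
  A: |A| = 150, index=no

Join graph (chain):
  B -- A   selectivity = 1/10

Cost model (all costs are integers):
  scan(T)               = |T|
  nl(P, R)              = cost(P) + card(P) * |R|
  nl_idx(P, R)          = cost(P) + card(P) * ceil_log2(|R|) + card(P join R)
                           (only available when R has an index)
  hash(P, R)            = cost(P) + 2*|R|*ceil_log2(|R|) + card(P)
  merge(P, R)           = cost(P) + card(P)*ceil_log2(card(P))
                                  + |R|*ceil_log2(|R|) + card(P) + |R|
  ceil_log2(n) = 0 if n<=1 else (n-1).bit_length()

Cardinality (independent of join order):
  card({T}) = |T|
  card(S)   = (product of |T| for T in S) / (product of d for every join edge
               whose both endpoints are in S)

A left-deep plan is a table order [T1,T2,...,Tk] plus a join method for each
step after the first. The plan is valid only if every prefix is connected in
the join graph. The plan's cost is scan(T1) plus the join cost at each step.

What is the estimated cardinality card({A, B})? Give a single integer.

Tables in S: A(150), B(40)
Edges inside S: B-A(d=10)
numerator = 150 * 40 = 6000
denominator = 10 = 10
card(S) = 6000 / 10 = 600

600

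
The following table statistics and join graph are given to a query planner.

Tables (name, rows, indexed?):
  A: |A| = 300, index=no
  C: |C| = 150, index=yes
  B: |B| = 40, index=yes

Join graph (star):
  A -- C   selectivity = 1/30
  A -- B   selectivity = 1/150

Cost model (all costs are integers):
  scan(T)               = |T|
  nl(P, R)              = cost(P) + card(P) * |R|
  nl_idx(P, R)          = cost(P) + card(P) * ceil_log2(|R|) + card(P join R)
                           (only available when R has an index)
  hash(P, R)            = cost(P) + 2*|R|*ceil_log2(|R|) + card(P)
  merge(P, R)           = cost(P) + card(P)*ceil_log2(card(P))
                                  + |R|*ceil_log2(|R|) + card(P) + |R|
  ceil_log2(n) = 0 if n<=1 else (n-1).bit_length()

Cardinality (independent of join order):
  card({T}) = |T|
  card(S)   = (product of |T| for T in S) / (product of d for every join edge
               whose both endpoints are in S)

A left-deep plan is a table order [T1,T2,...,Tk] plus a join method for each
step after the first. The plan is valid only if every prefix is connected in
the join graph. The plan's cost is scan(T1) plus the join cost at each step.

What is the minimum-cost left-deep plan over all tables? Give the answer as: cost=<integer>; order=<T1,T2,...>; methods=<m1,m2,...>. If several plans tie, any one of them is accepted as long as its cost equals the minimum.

Selinger DP (subsets sized 1..n):
  {A}: scan cost=300, card=300
  {C}: scan cost=150, card=150
  {B}: scan cost=40, card=40
  {AC}: card=1500; try (C,hash)→3000, (C,nl_idx)→4200, (A,merge)→4500, (C,merge)→4650, (A,hash)→5700, (A,nl)→45150 …(+1); best=3000 via (C,hash)
  {AB}: card=80; try (B,hash)→1080, (B,nl_idx)→2180, (A,merge)→3320, (B,merge)→3580, (A,hash)→5480, (A,nl)→12040 …(+1); best=1080 via (B,hash)
  {ABC}: card=400; try (C,nl_idx)→2120, (C,merge)→3070, (C,hash)→3560, (B,hash)→4980, (B,nl_idx)→12400, (C,nl)→13080 …(+2); best=2120 via (C,nl_idx)

cost=2120; order=A,B,C; methods=hash,nl_idx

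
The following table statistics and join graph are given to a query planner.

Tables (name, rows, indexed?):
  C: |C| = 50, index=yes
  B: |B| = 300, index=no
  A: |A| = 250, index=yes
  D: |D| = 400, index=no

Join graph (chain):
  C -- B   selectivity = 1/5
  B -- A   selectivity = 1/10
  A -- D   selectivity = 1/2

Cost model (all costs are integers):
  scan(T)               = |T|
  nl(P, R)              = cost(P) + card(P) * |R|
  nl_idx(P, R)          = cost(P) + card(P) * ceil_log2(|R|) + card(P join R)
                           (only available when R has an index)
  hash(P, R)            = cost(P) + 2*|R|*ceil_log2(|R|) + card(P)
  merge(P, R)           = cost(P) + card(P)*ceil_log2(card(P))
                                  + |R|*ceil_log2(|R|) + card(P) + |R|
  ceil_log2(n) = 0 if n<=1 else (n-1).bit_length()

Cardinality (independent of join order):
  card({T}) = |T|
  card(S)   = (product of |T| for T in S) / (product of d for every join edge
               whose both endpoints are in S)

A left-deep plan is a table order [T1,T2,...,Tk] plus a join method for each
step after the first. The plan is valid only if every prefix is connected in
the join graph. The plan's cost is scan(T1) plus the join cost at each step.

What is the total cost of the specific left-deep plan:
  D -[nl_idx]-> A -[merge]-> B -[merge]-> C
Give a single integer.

33906950

step 1: scan D: cost=400, card=400
step 2: join A via nl_idx
    card(P join A) = 400*250/(2) = 50000
    cost = 400 + 400*8 + 50000 = 53600
step 3: join B via merge
    card(P join B) = 50000*300/(10) = 1500000
    cost = 53600 + 50000*16 + 300*9 + 50000 + 300 = 906600
step 4: join C via merge
    card(P join C) = 1500000*50/(5) = 15000000
    cost = 906600 + 1500000*21 + 50*6 + 1500000 + 50 = 33906950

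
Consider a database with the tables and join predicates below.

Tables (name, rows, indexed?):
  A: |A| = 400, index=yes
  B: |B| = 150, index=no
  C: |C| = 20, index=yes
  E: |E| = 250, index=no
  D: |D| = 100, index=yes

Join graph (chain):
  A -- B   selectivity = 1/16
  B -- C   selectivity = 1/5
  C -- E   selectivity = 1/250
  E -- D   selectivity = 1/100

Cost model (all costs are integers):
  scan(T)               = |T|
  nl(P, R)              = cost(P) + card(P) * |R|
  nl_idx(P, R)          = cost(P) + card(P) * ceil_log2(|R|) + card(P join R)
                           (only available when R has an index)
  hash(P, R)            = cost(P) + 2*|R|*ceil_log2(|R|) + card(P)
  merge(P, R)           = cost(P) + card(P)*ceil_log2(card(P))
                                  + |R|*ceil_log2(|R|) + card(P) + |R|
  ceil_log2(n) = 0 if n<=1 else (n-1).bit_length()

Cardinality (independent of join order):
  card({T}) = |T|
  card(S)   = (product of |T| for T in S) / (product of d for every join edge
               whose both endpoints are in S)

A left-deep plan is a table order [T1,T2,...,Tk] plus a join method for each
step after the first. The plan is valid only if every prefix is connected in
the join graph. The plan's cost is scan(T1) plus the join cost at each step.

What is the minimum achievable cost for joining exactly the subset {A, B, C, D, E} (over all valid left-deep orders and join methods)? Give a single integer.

Selinger DP over subsets of {A,B,C,D,E}:
  {A}: scan cost=400, card=400
  {B}: scan cost=150, card=150
  {C}: scan cost=20, card=20
  {E}: scan cost=250, card=250
  {D}: scan cost=100, card=100
  {AB}: card=3750; try (B,hash)→3200, (A,nl_idx)→5250, (A,merge)→5500, (B,merge)→5750, (A,hash)→7500, (A,nl)→60150 …(+1); best=3200 via (B,hash)
  {BC}: card=600; try (C,hash)→500, (B,merge)→1490, (C,nl_idx)→1500, (C,merge)→1620, (B,hash)→2440, (B,nl)→3020 …(+1); best=500 via (C,hash)
  {CE}: card=20; try (C,hash)→700, (C,nl_idx)→1520, (E,merge)→2390, (C,merge)→2620, (E,hash)→4040, (E,nl)→5020 …(+1); best=700 via (C,hash)
  {DE}: card=250; try (D,hash)→1900, (D,nl_idx)→2250, (E,merge)→3150, (D,merge)→3300, (E,hash)→4200, (E,nl)→25100 …(+1); best=1900 via (D,hash)
  {ABC}: card=15000; try (C,hash)→7150, (A,hash)→8300, (A,merge)→11100, (A,nl_idx)→20900, (C,nl_idx)→36950, (C,merge)→52070 …(+2); best=7150 via (C,hash)
  {BCE}: card=600; try (B,merge)→2170, (B,hash)→3120, (B,nl)→3700, (E,hash)→5100, (E,merge)→9350, (E,nl)→150500; best=2170 via (B,merge)
  {CDE}: card=20; try (D,nl_idx)→860, (D,merge)→1620, (D,hash)→2120, (C,hash)→2350, (D,nl)→2700, (C,nl_idx)→3170 …(+2); best=860 via (D,nl_idx)
  {ABCE}: card=15000; try (A,hash)→9970, (A,merge)→12770, (A,nl_idx)→22570, (E,hash)→26150, (E,merge)→234400, (A,nl)→242170 …(+1); best=9970 via (A,hash)
  {BCDE}: card=600; try (B,merge)→2330, (B,hash)→3280, (B,nl)→3860, (D,hash)→4170, (D,nl_idx)→6970, (D,merge)→9570 …(+1); best=2330 via (B,merge)
  {ABCDE}: card=15000; try (A,hash)→10130, (A,merge)→12930, (A,nl_idx)→22730, (D,hash)→26370, (D,nl_idx)→129970, (D,merge)→235770 …(+2); best=10130 via (A,hash)

10130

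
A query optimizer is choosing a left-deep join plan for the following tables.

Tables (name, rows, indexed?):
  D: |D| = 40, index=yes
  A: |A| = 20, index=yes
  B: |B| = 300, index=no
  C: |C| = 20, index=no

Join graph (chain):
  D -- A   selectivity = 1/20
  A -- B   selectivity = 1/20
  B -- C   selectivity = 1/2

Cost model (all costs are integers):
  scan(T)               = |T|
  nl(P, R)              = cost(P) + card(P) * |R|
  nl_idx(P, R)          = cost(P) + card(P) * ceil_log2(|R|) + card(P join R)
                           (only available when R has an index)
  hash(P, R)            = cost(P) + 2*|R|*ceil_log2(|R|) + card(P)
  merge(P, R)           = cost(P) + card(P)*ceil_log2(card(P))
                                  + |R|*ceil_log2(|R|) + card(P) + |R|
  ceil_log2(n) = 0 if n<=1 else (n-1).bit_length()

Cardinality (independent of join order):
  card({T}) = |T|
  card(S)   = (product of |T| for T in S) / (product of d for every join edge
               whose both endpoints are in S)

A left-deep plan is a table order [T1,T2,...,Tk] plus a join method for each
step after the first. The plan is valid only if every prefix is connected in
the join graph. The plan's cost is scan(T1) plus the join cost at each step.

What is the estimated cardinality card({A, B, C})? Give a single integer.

3000

Tables in S: A(20), B(300), C(20)
Edges inside S: A-B(d=20), B-C(d=2)
numerator = 20 * 300 * 20 = 120000
denominator = 20 * 2 = 40
card(S) = 120000 / 40 = 3000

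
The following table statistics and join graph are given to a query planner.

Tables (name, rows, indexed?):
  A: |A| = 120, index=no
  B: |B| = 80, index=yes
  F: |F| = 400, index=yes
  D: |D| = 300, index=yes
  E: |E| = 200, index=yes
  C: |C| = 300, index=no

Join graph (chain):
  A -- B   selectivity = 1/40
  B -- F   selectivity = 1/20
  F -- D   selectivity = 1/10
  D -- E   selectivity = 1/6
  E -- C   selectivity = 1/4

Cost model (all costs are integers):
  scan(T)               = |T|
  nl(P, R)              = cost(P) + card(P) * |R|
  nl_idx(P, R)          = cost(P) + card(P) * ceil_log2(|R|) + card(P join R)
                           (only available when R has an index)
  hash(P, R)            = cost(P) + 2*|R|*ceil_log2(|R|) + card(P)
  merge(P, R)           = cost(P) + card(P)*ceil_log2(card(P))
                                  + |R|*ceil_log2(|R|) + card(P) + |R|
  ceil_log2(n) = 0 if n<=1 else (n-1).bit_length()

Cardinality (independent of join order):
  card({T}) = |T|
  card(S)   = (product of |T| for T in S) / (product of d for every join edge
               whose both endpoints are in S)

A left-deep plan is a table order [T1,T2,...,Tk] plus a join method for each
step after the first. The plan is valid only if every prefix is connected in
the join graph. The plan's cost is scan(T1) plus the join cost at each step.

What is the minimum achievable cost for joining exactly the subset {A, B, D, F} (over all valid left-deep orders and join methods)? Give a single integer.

Selinger DP over subsets of {A,B,D,F}:
  {A}: scan cost=120, card=120
  {B}: scan cost=80, card=80
  {F}: scan cost=400, card=400
  {D}: scan cost=300, card=300
  {AB}: card=240; try (B,nl_idx)→1200, (B,hash)→1360, (A,merge)→1680, (B,merge)→1720, (A,hash)→1840, (A,nl)→9680 …(+1); best=1200 via (B,nl_idx)
  {BF}: card=1600; try (B,hash)→1920, (F,nl_idx)→2400, (F,merge)→4720, (B,nl_idx)→4800, (B,merge)→5040, (F,hash)→7360 …(+2); best=1920 via (B,hash)
  {DF}: card=12000; try (D,hash)→6200, (F,merge)→7300, (D,merge)→7400, (F,hash)→7800, (F,nl_idx)→15000, (D,nl_idx)→16000 …(+2); best=6200 via (D,hash)
  {ABF}: card=4800; try (A,hash)→5200, (F,merge)→7360, (F,nl_idx)→8160, (F,hash)→8640, (A,merge)→22080, (F,nl)→97200 …(+1); best=5200 via (A,hash)
  {BDF}: card=48000; try (D,hash)→8920, (B,hash)→19320, (D,merge)→24120, (D,nl_idx)→64320, (B,nl_idx)→138200, (B,merge)→186840 …(+2); best=8920 via (D,hash)
  {ABDF}: card=144000; try (D,hash)→15400, (A,hash)→58600, (D,merge)→75400, (D,nl_idx)→192400, (A,merge)→825880, (D,nl)→1445200 …(+1); best=15400 via (D,hash)

15400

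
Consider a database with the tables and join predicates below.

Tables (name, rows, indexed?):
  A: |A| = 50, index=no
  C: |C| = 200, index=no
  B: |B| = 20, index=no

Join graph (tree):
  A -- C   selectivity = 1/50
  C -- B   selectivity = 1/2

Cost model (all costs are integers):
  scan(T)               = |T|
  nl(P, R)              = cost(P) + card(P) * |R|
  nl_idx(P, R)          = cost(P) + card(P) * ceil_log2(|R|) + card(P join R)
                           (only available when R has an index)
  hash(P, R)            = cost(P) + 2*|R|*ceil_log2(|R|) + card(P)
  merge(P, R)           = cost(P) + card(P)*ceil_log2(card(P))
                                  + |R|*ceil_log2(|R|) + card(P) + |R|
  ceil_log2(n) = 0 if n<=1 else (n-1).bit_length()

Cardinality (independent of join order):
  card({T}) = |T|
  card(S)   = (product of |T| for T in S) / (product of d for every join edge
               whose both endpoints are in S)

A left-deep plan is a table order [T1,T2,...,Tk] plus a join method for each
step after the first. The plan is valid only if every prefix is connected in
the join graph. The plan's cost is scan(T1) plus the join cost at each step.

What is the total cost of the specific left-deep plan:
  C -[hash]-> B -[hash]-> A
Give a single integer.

step 1: scan C: cost=200, card=200
step 2: join B via hash
    card(P join B) = 200*20/(2) = 2000
    cost = 200 + 2*20*5 + 200 = 600
step 3: join A via hash
    card(P join A) = 2000*50/(50) = 2000
    cost = 600 + 2*50*6 + 2000 = 3200

3200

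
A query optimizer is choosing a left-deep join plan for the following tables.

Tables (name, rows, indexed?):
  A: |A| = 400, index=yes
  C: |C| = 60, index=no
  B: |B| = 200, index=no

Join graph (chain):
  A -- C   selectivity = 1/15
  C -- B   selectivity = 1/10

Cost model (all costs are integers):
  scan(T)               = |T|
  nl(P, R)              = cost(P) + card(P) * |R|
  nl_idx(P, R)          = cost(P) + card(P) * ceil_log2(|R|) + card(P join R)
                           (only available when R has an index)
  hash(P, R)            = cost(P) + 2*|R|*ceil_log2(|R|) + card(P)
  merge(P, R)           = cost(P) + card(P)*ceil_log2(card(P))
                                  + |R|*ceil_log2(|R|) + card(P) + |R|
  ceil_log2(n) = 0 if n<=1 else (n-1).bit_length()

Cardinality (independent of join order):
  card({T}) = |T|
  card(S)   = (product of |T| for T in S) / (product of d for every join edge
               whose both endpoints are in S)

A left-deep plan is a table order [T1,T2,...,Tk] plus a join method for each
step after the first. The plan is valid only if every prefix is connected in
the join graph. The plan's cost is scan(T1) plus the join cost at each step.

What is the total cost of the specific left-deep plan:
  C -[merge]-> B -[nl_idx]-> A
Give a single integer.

step 1: scan C: cost=60, card=60
step 2: join B via merge
    card(P join B) = 60*200/(10) = 1200
    cost = 60 + 60*6 + 200*8 + 60 + 200 = 2280
step 3: join A via nl_idx
    card(P join A) = 1200*400/(15) = 32000
    cost = 2280 + 1200*9 + 32000 = 45080

45080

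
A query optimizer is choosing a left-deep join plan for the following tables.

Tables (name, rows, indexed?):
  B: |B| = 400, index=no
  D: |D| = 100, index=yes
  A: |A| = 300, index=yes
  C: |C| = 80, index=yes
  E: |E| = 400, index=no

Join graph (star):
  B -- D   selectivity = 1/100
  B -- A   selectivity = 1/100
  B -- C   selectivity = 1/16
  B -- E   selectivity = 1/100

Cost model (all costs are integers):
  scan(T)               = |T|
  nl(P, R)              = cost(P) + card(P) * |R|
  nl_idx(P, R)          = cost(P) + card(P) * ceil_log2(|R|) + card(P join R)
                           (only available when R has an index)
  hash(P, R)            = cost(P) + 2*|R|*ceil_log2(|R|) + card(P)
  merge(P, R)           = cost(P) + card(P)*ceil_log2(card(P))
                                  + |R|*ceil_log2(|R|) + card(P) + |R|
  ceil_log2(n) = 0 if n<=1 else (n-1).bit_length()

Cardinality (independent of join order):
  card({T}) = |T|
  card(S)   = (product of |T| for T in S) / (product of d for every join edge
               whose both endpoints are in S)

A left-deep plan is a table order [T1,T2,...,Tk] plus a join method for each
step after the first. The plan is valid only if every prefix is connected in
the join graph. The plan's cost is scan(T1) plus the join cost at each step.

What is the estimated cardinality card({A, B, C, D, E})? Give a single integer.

24000

Tables in S: A(300), B(400), C(80), D(100), E(400)
Edges inside S: B-D(d=100), B-A(d=100), B-C(d=16), B-E(d=100)
numerator = 300 * 400 * 80 * 100 * 400 = 384000000000
denominator = 100 * 100 * 16 * 100 = 16000000
card(S) = 384000000000 / 16000000 = 24000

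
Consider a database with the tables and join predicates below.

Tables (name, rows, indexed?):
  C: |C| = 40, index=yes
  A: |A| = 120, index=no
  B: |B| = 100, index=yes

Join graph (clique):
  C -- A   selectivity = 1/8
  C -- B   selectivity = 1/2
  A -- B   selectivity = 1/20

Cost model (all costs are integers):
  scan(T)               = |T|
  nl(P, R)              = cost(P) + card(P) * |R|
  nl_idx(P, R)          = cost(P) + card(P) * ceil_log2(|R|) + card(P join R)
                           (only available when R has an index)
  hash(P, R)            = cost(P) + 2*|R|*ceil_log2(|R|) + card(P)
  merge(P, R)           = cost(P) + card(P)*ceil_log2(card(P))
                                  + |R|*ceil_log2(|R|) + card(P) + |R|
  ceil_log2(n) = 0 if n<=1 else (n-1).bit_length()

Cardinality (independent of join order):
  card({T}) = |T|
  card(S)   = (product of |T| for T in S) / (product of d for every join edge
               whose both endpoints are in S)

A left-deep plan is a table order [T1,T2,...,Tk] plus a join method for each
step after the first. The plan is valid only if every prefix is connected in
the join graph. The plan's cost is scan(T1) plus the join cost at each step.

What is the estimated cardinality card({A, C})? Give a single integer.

600

Tables in S: A(120), C(40)
Edges inside S: C-A(d=8)
numerator = 120 * 40 = 4800
denominator = 8 = 8
card(S) = 4800 / 8 = 600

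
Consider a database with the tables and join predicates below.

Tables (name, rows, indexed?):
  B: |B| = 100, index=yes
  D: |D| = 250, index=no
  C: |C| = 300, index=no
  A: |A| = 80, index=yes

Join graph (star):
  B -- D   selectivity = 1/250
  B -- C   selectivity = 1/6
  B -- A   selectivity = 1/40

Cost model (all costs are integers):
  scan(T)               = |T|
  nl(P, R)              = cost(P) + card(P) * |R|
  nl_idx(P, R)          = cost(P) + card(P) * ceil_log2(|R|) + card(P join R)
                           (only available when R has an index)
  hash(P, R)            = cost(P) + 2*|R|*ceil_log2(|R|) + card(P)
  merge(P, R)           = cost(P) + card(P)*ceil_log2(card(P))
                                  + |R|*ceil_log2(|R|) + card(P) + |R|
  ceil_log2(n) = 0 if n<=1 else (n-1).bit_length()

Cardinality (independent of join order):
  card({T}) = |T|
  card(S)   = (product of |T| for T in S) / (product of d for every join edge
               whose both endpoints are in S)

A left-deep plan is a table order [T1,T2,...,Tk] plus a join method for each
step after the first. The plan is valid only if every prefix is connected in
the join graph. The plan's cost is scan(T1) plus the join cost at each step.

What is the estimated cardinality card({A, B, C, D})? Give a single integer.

Tables in S: A(80), B(100), C(300), D(250)
Edges inside S: B-D(d=250), B-C(d=6), B-A(d=40)
numerator = 80 * 100 * 300 * 250 = 600000000
denominator = 250 * 6 * 40 = 60000
card(S) = 600000000 / 60000 = 10000

10000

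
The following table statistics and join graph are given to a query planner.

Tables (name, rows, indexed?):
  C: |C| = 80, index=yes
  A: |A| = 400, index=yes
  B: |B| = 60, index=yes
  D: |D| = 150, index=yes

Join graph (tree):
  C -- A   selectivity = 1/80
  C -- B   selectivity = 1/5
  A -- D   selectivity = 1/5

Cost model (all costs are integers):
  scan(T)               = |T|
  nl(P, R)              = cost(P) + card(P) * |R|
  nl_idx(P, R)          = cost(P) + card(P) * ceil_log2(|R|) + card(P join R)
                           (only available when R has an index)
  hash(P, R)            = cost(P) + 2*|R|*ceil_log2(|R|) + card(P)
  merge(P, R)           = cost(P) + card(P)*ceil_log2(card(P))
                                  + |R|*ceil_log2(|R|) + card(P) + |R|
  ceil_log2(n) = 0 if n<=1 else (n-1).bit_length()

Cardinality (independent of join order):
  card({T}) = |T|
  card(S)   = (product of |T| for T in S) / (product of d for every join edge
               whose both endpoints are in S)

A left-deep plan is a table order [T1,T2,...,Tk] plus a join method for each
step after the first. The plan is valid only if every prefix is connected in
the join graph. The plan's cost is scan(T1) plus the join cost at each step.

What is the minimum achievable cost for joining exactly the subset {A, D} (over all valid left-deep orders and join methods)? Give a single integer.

3200

Selinger DP over subsets of {A,D}:
  {A}: scan cost=400, card=400
  {D}: scan cost=150, card=150
  {AD}: card=12000; try (D,hash)→3200, (A,merge)→5500, (D,merge)→5750, (A,hash)→7500, (A,nl_idx)→13500, (D,nl_idx)→15600 …(+2); best=3200 via (D,hash)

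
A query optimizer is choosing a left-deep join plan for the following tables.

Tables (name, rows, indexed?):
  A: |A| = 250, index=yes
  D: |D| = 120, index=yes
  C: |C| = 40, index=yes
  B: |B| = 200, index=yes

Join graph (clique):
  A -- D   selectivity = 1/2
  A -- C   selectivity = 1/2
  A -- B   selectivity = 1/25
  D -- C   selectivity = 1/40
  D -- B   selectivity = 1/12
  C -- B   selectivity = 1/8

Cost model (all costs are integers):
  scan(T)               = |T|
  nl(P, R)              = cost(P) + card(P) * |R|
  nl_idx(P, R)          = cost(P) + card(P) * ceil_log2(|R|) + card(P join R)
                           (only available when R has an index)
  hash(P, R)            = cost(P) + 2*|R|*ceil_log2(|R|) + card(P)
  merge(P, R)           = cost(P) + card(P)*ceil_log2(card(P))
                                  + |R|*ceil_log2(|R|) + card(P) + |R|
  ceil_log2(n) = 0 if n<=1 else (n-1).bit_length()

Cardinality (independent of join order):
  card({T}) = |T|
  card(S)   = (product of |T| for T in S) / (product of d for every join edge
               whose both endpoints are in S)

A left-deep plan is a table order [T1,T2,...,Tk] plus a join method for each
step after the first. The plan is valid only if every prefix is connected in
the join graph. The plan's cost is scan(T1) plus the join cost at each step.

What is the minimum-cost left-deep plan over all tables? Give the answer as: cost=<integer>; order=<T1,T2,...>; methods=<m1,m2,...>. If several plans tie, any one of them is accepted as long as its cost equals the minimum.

cost=4275; order=C,D,B,A; methods=nl_idx,nl_idx,nl_idx

Selinger DP (subsets sized 1..n):
  {A}: scan cost=250, card=250
  {D}: scan cost=120, card=120
  {C}: scan cost=40, card=40
  {B}: scan cost=200, card=200
  {AD}: card=15000; try (D,hash)→2180, (A,merge)→3330, (D,merge)→3460, (A,hash)→4240, (A,nl_idx)→16080, (D,nl_idx)→17000 …(+2); best=2180 via (D,hash)
  {AC}: card=5000; try (C,hash)→980, (A,merge)→2570, (C,merge)→2780, (A,hash)→4080, (A,nl_idx)→5360, (C,nl_idx)→6750 …(+2); best=980 via (C,hash)
  {AB}: card=2000; try (B,hash)→3700, (A,nl_idx)→3800, (B,nl_idx)→4250, (A,merge)→4250, (B,merge)→4300, (A,hash)→4400 …(+2); best=3700 via (B,hash)
  {CD}: card=120; try (D,nl_idx)→440, (C,hash)→720, (C,nl_idx)→960, (D,merge)→1280, (C,merge)→1360, (D,hash)→1760 …(+2); best=440 via (D,nl_idx)
  {BD}: card=2000; try (D,hash)→2080, (B,merge)→2880, (D,merge)→2960, (B,nl_idx)→3080, (B,hash)→3440, (D,nl_idx)→3600 …(+2); best=2080 via (D,hash)
  {BC}: card=1000; try (C,hash)→880, (B,nl_idx)→1360, (B,merge)→2120, (C,merge)→2280, (C,nl_idx)→2400, (B,hash)→3280 …(+2); best=880 via (C,hash)
  {ACD}: card=7500; try (A,merge)→3650, (A,hash)→4560, (D,hash)→7660, (A,nl_idx)→8900, (C,hash)→17660, (A,nl)→30440 …(+6); best=3650 via (A,merge)
  {ABD}: card=10000; try (D,hash)→7380, (A,hash)→8080, (B,hash)→20380, (D,nl_idx)→27700, (A,nl_idx)→28080, (A,merge)→28330 …(+6); best=7380 via (D,hash)
  {ABC}: card=5000; try (A,hash)→5880, (C,hash)→6180, (B,hash)→9180, (A,nl_idx)→13880, (A,merge)→14130, (C,nl_idx)→20700 …(+6); best=5880 via (A,hash)
  {BCD}: card=250; try (B,nl_idx)→1650, (B,merge)→3200, (D,hash)→3560, (B,hash)→3760, (C,hash)→4560, (D,nl_idx)→8130 …(+6); best=1650 via (B,nl_idx)
  {ABCD}: card=625; try (A,nl_idx)→4275, (A,hash)→5900, (A,merge)→6150, (D,hash)→12560, (B,hash)→14350, (C,hash)→17860 …(+10); best=4275 via (A,nl_idx)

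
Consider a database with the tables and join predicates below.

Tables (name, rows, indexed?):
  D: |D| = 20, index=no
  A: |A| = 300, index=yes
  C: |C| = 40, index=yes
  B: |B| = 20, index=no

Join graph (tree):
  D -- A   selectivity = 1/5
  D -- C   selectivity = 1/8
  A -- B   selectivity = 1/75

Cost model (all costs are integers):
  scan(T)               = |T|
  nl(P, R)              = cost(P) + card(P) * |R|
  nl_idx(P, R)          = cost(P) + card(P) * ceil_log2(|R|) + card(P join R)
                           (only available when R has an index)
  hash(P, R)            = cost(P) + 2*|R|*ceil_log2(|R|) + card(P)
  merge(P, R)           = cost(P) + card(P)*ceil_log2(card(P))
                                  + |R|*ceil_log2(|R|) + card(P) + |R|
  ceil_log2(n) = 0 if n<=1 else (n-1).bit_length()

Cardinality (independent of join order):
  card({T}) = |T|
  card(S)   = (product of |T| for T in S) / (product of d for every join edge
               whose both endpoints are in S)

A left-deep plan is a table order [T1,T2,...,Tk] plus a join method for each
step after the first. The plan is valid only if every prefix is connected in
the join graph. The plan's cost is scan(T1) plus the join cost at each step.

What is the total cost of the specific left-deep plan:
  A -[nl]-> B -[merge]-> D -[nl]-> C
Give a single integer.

19860

step 1: scan A: cost=300, card=300
step 2: join B via nl
    card(P join B) = 300*20/(75) = 80
    cost = 300 + 300*20 = 6300
step 3: join D via merge
    card(P join D) = 80*20/(5) = 320
    cost = 6300 + 80*7 + 20*5 + 80 + 20 = 7060
step 4: join C via nl
    card(P join C) = 320*40/(8) = 1600
    cost = 7060 + 320*40 = 19860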